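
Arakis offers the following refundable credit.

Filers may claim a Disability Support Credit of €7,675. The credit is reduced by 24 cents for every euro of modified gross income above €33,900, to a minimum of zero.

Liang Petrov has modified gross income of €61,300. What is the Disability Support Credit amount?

€1,099

Disability Support Credit: 24% of the €27,400 excess over €33,900 is €6,576; credit = €7,675 − €6,576 = €1,099.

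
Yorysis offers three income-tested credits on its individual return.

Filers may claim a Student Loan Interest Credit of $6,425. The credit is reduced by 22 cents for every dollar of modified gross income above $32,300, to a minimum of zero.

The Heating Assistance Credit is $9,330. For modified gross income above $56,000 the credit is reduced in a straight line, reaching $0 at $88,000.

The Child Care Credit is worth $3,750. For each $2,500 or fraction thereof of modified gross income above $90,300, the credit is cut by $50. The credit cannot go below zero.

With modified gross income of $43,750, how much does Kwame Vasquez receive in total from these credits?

Student Loan Interest Credit: 22% of the $11,450 excess over $32,300 is $2,519; credit = $6,425 − $2,519 = $3,906.
Heating Assistance Credit: $43,750 is at or below the $56,000 threshold, so the full $9,330 applies.
Child Care Credit: $43,750 is at or below the $90,300 threshold, so the full $3,750 applies.
Total: $3,906 + $9,330 + $3,750 = $16,986.

$16,986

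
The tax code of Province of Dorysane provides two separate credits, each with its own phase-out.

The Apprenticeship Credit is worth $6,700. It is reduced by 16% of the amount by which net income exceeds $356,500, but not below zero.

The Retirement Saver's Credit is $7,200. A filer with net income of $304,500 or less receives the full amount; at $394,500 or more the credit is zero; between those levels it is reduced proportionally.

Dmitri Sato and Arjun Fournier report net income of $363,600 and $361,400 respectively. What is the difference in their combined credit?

$528

Dmitri ($363,600): Apprenticeship Credit: 16% of the $7,100 excess over $356,500 is $1,136; credit = $6,700 − $1,136 = $5,564. Retirement Saver's Credit: $363,600 is $59,100 into a $90,000 phase-out range, leaving 30,900/90,000 of the credit: $7,200 × 30,900/90,000 = $2,472. total $5,564 + $2,472 = $8,036
Arjun ($361,400): Apprenticeship Credit: 16% of the $4,900 excess over $356,500 is $784; credit = $6,700 − $784 = $5,916. Retirement Saver's Credit: $361,400 is $56,900 into a $90,000 phase-out range, leaving 33,100/90,000 of the credit: $7,200 × 33,100/90,000 = $2,648. total $5,916 + $2,648 = $8,564
Difference: |$8,036 − $8,564| = $528.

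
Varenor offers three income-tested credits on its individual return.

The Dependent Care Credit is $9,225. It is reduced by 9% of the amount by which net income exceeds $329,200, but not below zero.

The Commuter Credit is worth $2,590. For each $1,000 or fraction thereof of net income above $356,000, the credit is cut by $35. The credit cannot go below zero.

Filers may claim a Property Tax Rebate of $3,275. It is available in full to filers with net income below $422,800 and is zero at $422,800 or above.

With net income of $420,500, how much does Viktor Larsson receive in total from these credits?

$4,598

Dependent Care Credit: 9% of the $91,300 excess over $329,200 is $8,217; credit = $9,225 − $8,217 = $1,008.
Commuter Credit: income exceeds $356,000 by $64,500, which is 65 full-or-partial $1,000 increments; reduction = 65 × $35 = $2,275, leaving $315.
Property Tax Rebate: $420,500 is below the $422,800 cutoff, so the full $3,275 applies.
Total: $1,008 + $315 + $3,275 = $4,598.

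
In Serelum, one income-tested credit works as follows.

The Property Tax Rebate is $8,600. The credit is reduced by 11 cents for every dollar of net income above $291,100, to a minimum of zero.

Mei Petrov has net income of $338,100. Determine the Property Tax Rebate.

$3,430

Property Tax Rebate: 11% of the $47,000 excess over $291,100 is $5,170; credit = $8,600 − $5,170 = $3,430.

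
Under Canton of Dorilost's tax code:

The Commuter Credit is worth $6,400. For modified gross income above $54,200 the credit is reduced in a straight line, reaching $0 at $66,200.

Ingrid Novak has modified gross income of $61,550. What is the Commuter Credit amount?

$2,480

Commuter Credit: $61,550 is $7,350 into a $12,000 phase-out range, leaving 4,650/12,000 of the credit: $6,400 × 4,650/12,000 = $2,480.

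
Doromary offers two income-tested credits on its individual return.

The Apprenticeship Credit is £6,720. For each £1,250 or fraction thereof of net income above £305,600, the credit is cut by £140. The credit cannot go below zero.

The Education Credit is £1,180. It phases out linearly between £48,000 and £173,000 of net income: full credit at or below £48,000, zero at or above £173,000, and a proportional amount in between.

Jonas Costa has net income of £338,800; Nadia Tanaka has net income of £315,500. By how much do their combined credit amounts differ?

Jonas (£338,800): Apprenticeship Credit: income exceeds £305,600 by £33,200, which is 27 full-or-partial £1,250 increments; reduction = 27 × £140 = £3,780, leaving £2,940. Education Credit: £338,800 is at or above £173,000, so the credit is £0. total £2,940 + £0 = £2,940
Nadia (£315,500): Apprenticeship Credit: income exceeds £305,600 by £9,900, which is 8 full-or-partial £1,250 increments; reduction = 8 × £140 = £1,120, leaving £5,600. Education Credit: £315,500 is at or above £173,000, so the credit is £0. total £5,600 + £0 = £5,600
Difference: |£2,940 − £5,600| = £2,660.

£2,660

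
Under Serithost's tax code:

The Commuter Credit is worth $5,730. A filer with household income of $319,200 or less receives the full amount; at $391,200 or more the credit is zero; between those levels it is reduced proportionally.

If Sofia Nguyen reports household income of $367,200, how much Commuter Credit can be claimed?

$1,910

Commuter Credit: $367,200 is $48,000 into a $72,000 phase-out range, leaving 24,000/72,000 of the credit: $5,730 × 24,000/72,000 = $1,910.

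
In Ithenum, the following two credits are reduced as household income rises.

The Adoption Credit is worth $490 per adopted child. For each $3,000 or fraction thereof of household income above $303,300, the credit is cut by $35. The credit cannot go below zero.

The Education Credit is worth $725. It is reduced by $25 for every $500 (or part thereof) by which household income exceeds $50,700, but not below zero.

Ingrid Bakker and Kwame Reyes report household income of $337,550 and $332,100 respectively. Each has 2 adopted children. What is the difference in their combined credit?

Ingrid ($337,550): Adoption Credit: base = 2 × $490 = $980. income exceeds $303,300 by $34,250, which is 12 full-or-partial $3,000 increments; reduction = 12 × $35 = $420, leaving $560. Education Credit: income exceeds $50,700 by $286,850 → 574 increments × $25 = $14,350 ≥ base, so the credit is $0. total $560 + $0 = $560
Kwame ($332,100): Adoption Credit: base = 2 × $490 = $980. income exceeds $303,300 by $28,800, which is 10 full-or-partial $3,000 increments; reduction = 10 × $35 = $350, leaving $630. Education Credit: income exceeds $50,700 by $281,400 → 563 increments × $25 = $14,075 ≥ base, so the credit is $0. total $630 + $0 = $630
Difference: |$560 − $630| = $70.

$70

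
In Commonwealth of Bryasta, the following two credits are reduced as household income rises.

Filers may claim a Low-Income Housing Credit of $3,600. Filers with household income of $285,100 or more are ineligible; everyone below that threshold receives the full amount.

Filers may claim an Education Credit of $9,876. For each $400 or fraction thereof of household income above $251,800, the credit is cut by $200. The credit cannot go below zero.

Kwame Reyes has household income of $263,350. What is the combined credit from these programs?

Low-Income Housing Credit: $263,350 is below the $285,100 cutoff, so the full $3,600 applies.
Education Credit: income exceeds $251,800 by $11,550, which is 29 full-or-partial $400 increments; reduction = 29 × $200 = $5,800, leaving $4,076.
Total: $3,600 + $4,076 = $7,676.

$7,676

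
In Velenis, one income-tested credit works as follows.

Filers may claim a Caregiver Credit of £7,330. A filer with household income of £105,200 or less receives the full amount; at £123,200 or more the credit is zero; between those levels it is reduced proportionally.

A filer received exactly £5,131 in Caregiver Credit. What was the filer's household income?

£5,131 is 5,131/7,330 of the full £7,330, so 2,199/7,330 of the £18,000 range has been used: income = £105,200 + £18,000 × 2,199/7,330 = £110,600.

£110,600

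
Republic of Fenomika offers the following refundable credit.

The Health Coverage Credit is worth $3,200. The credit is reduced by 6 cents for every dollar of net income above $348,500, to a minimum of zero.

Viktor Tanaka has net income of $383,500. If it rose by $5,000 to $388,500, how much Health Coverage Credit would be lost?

At $383,500 — 6% of the $35,000 excess over $348,500 is $2,100; credit = $3,200 − $2,100 = $1,100.
At $388,500 — 6% of the $40,000 excess over $348,500 is $2,400; credit = $3,200 − $2,400 = $800.
Lost: $1,100 − $800 = $300.

$300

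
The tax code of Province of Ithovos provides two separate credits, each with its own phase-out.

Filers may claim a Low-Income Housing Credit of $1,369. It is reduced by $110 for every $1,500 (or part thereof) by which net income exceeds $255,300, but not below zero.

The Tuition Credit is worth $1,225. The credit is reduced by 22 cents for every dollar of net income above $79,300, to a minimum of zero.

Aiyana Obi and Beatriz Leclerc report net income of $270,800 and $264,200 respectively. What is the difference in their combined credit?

Aiyana ($270,800): Low-Income Housing Credit: income exceeds $255,300 by $15,500, which is 11 full-or-partial $1,500 increments; reduction = 11 × $110 = $1,210, leaving $159. Tuition Credit: 22% of the $191,500 excess over $79,300 is $42,130 ≥ base, so the credit is $0. total $159 + $0 = $159
Beatriz ($264,200): Low-Income Housing Credit: income exceeds $255,300 by $8,900, which is 6 full-or-partial $1,500 increments; reduction = 6 × $110 = $660, leaving $709. Tuition Credit: 22% of the $184,900 excess over $79,300 is $40,678 ≥ base, so the credit is $0. total $709 + $0 = $709
Difference: |$159 − $709| = $550.

$550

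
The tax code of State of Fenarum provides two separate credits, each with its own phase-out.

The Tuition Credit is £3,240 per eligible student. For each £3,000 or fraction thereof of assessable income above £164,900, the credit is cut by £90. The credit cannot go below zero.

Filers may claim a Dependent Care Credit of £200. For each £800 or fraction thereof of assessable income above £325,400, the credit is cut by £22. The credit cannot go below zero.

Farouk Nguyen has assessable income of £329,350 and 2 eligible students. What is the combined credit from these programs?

£1,620

Tuition Credit: base = 2 × £3,240 = £6,480. income exceeds £164,900 by £164,450, which is 55 full-or-partial £3,000 increments; reduction = 55 × £90 = £4,950, leaving £1,530.
Dependent Care Credit: income exceeds £325,400 by £3,950, which is 5 full-or-partial £800 increments; reduction = 5 × £22 = £110, leaving £90.
Total: £1,530 + £90 = £1,620.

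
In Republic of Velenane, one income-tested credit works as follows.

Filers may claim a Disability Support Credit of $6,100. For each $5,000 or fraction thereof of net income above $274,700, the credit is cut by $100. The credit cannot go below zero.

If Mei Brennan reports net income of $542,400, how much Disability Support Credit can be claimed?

Disability Support Credit: income exceeds $274,700 by $267,700, which is 54 full-or-partial $5,000 increments; reduction = 54 × $100 = $5,400, leaving $700.

$700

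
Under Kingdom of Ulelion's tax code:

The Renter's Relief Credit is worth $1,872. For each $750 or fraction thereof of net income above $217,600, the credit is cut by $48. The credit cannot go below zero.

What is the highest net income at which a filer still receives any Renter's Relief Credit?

After 38 increments the reduction is 38 × $48 = $1,824, leaving $48; one more increment wipes it out. Increment 38 ends at excess 38 × $750 = $28,500, so the highest qualifying income is $217,600 + $28,500 = $246,100.

$246,100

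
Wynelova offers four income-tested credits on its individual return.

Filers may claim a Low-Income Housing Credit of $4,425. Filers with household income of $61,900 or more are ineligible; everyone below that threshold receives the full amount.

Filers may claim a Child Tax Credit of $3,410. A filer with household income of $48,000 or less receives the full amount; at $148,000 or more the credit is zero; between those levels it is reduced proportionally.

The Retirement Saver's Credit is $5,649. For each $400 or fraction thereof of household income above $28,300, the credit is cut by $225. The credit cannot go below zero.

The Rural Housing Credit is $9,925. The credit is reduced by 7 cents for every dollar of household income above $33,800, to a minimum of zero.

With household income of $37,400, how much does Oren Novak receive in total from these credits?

Low-Income Housing Credit: $37,400 is below the $61,900 cutoff, so the full $4,425 applies.
Child Tax Credit: $37,400 is at or below the $48,000 threshold, so the full $3,410 applies.
Retirement Saver's Credit: income exceeds $28,300 by $9,100, which is 23 full-or-partial $400 increments; reduction = 23 × $225 = $5,175, leaving $474.
Rural Housing Credit: 7% of the $3,600 excess over $33,800 is $252; credit = $9,925 − $252 = $9,673.
Total: $4,425 + $3,410 + $474 + $9,673 = $17,982.

$17,982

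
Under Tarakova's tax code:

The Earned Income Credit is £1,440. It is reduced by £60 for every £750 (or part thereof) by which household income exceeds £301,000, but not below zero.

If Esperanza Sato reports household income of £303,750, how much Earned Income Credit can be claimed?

Earned Income Credit: income exceeds £301,000 by £2,750, which is 4 full-or-partial £750 increments; reduction = 4 × £60 = £240, leaving £1,200.

£1,200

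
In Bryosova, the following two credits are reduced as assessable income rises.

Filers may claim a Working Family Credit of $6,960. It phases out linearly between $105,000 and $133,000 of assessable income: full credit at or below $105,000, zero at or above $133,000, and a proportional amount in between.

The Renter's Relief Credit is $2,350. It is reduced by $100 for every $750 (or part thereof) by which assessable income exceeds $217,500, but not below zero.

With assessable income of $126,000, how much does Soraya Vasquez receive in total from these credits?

$4,090

Working Family Credit: $126,000 is $21,000 into a $28,000 phase-out range, leaving 7,000/28,000 of the credit: $6,960 × 7,000/28,000 = $1,740.
Renter's Relief Credit: $126,000 is at or below the $217,500 threshold, so the full $2,350 applies.
Total: $1,740 + $2,350 = $4,090.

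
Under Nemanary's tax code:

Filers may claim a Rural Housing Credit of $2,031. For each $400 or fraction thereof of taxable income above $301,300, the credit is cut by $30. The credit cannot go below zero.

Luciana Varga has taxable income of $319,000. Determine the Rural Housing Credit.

Rural Housing Credit: income exceeds $301,300 by $17,700, which is 45 full-or-partial $400 increments; reduction = 45 × $30 = $1,350, leaving $681.

$681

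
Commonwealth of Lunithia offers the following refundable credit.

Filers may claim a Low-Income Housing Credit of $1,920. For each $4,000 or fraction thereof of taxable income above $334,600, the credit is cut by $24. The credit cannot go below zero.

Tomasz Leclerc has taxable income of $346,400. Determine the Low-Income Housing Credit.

$1,848

Low-Income Housing Credit: income exceeds $334,600 by $11,800, which is 3 full-or-partial $4,000 increments; reduction = 3 × $24 = $72, leaving $1,848.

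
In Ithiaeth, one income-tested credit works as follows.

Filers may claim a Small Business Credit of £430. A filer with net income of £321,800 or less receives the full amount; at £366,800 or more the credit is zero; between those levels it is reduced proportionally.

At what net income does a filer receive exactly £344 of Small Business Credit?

£330,800

£344 is 344/430 of the full £430, so 86/430 of the £45,000 range has been used: income = £321,800 + £45,000 × 86/430 = £330,800.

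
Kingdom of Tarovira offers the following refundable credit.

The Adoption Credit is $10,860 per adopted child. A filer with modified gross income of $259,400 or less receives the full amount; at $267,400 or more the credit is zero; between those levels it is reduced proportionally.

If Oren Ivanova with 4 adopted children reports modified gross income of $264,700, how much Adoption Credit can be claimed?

$14,661

Adoption Credit: base = 4 × $10,860 = $43,440. $264,700 is $5,300 into a $8,000 phase-out range, leaving 2,700/8,000 of the credit: $43,440 × 2,700/8,000 = $14,661.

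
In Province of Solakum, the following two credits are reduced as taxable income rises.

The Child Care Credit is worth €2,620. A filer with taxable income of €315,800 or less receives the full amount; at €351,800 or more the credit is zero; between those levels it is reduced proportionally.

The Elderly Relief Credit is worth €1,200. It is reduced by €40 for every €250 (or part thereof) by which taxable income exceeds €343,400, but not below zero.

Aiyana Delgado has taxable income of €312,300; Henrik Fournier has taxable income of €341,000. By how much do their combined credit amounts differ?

€1,834

Aiyana (€312,300): Child Care Credit: €312,300 is at or below the €315,800 threshold, so the full €2,620 applies. Elderly Relief Credit: €312,300 is at or below the €343,400 threshold, so the full €1,200 applies. total €2,620 + €1,200 = €3,820
Henrik (€341,000): Child Care Credit: €341,000 is €25,200 into a €36,000 phase-out range, leaving 10,800/36,000 of the credit: €2,620 × 10,800/36,000 = €786. Elderly Relief Credit: €341,000 is at or below the €343,400 threshold, so the full €1,200 applies. total €786 + €1,200 = €1,986
Difference: |€3,820 − €1,986| = €1,834.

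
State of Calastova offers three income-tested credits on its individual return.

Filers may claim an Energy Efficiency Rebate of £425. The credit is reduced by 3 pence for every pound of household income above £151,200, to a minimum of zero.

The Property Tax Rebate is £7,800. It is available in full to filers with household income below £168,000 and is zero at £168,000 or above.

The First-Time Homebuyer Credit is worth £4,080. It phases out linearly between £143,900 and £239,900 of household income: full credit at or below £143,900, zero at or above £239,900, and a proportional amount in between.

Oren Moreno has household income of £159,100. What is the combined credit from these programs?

Energy Efficiency Rebate: 3% of the £7,900 excess over £151,200 is £237; credit = £425 − £237 = £188.
Property Tax Rebate: £159,100 is below the £168,000 cutoff, so the full £7,800 applies.
First-Time Homebuyer Credit: £159,100 is £15,200 into a £96,000 phase-out range, leaving 80,800/96,000 of the credit: £4,080 × 80,800/96,000 = £3,434.
Total: £188 + £7,800 + £3,434 = £11,422.

£11,422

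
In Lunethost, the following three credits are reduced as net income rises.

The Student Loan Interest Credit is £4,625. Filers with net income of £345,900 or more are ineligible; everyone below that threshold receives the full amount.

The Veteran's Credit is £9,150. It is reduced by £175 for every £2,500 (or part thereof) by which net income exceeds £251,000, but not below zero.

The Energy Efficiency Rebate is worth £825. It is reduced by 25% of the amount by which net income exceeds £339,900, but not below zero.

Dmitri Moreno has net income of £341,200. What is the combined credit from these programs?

£7,800

Student Loan Interest Credit: £341,200 is below the £345,900 cutoff, so the full £4,625 applies.
Veteran's Credit: income exceeds £251,000 by £90,200, which is 37 full-or-partial £2,500 increments; reduction = 37 × £175 = £6,475, leaving £2,675.
Energy Efficiency Rebate: 25% of the £1,300 excess over £339,900 is £325; credit = £825 − £325 = £500.
Total: £4,625 + £2,675 + £500 = £7,800.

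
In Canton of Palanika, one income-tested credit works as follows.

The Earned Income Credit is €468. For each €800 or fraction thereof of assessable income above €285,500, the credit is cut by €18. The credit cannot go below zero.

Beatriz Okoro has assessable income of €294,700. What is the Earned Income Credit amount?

€252

Earned Income Credit: income exceeds €285,500 by €9,200, which is 12 full-or-partial €800 increments; reduction = 12 × €18 = €216, leaving €252.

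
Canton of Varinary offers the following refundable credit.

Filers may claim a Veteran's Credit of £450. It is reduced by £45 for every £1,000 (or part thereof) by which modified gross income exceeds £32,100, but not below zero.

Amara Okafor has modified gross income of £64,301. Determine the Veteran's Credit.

Veteran's Credit: income exceeds £32,100 by £32,201 → 33 increments × £45 = £1,485 ≥ base, so the credit is £0.

£0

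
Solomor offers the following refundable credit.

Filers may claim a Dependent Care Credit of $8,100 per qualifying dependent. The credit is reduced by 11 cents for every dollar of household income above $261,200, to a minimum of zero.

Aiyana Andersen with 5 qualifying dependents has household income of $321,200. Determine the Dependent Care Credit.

$33,900

Dependent Care Credit: base = 5 × $8,100 = $40,500. 11% of the $60,000 excess over $261,200 is $6,600; credit = $40,500 − $6,600 = $33,900.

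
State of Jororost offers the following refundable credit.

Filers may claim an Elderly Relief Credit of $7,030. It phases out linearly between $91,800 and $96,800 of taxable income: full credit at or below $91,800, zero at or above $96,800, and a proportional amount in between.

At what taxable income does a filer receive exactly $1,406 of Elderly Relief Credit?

$95,800

$1,406 is 1,406/7,030 of the full $7,030, so 5,624/7,030 of the $5,000 range has been used: income = $91,800 + $5,000 × 5,624/7,030 = $95,800.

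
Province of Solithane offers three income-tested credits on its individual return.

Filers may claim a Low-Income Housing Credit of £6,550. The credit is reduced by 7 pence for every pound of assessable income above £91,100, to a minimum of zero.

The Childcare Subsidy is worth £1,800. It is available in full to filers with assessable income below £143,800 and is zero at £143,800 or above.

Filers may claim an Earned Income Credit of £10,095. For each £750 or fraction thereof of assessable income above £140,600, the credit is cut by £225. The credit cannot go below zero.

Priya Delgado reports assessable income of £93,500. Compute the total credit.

£18,277

Low-Income Housing Credit: 7% of the £2,400 excess over £91,100 is £168; credit = £6,550 − £168 = £6,382.
Childcare Subsidy: £93,500 is below the £143,800 cutoff, so the full £1,800 applies.
Earned Income Credit: £93,500 is at or below the £140,600 threshold, so the full £10,095 applies.
Total: £6,382 + £1,800 + £10,095 = £18,277.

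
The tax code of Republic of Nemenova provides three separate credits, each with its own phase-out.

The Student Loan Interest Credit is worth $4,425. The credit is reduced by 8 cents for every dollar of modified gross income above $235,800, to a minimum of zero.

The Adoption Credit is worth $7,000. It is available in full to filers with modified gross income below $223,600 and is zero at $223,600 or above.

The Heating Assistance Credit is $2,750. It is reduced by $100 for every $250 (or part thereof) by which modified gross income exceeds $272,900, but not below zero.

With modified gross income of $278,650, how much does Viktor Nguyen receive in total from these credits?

$1,447

Student Loan Interest Credit: 8% of the $42,850 excess over $235,800 is $3,428; credit = $4,425 − $3,428 = $997.
Adoption Credit: $278,650 meets or exceeds the $223,600 cutoff, so the credit is $0.
Heating Assistance Credit: income exceeds $272,900 by $5,750, which is 23 full-or-partial $250 increments; reduction = 23 × $100 = $2,300, leaving $450.
Total: $997 + $0 + $450 = $1,447.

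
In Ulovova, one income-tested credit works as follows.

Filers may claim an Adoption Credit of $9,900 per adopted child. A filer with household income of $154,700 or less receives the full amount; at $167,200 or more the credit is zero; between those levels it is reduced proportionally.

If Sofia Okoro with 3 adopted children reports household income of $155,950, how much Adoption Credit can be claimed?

$26,730

Adoption Credit: base = 3 × $9,900 = $29,700. $155,950 is $1,250 into a $12,500 phase-out range, leaving 11,250/12,500 of the credit: $29,700 × 11,250/12,500 = $26,730.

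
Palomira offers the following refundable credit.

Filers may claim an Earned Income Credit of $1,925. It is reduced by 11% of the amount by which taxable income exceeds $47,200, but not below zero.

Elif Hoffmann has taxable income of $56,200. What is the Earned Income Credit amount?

Earned Income Credit: 11% of the $9,000 excess over $47,200 is $990; credit = $1,925 − $990 = $935.

$935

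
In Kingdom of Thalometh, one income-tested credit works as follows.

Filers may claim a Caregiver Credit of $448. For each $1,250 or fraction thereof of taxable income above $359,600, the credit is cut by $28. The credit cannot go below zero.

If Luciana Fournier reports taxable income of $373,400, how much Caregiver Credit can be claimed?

$112

Caregiver Credit: income exceeds $359,600 by $13,800, which is 12 full-or-partial $1,250 increments; reduction = 12 × $28 = $336, leaving $112.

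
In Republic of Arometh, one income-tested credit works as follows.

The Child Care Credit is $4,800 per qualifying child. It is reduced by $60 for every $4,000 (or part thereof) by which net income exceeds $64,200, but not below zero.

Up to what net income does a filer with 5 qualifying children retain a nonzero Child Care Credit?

$1,660,200

Full credit = 5 × $4,800 = $24,000.
After 399 increments the reduction is 399 × $60 = $23,940, leaving $60; one more increment wipes it out. Increment 399 ends at excess 399 × $4,000 = $1,596,000, so the highest qualifying income is $64,200 + $1,596,000 = $1,660,200.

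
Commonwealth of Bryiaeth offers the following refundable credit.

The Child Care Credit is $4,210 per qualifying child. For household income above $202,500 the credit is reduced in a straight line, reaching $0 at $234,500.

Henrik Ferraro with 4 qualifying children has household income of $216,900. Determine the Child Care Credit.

Child Care Credit: base = 4 × $4,210 = $16,840. $216,900 is $14,400 into a $32,000 phase-out range, leaving 17,600/32,000 of the credit: $16,840 × 17,600/32,000 = $9,262.

$9,262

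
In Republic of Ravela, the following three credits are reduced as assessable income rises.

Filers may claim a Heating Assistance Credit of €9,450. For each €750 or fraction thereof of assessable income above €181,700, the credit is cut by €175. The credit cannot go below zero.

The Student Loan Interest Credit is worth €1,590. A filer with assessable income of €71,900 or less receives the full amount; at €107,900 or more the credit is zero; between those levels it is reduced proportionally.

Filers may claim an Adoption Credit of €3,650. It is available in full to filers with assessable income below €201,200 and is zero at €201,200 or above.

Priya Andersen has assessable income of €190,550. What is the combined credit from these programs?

€11,000

Heating Assistance Credit: income exceeds €181,700 by €8,850, which is 12 full-or-partial €750 increments; reduction = 12 × €175 = €2,100, leaving €7,350.
Student Loan Interest Credit: €190,550 is at or above €107,900, so the credit is €0.
Adoption Credit: €190,550 is below the €201,200 cutoff, so the full €3,650 applies.
Total: €7,350 + €0 + €3,650 = €11,000.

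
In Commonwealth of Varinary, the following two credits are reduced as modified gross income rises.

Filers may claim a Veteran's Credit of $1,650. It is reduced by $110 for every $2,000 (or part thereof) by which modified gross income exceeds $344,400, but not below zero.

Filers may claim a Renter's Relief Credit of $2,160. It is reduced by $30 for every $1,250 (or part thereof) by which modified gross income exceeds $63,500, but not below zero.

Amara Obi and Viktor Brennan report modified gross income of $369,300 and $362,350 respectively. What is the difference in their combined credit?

Amara ($369,300): Veteran's Credit: income exceeds $344,400 by $24,900, which is 13 full-or-partial $2,000 increments; reduction = 13 × $110 = $1,430, leaving $220. Renter's Relief Credit: income exceeds $63,500 by $305,800 → 245 increments × $30 = $7,350 ≥ base, so the credit is $0. total $220 + $0 = $220
Viktor ($362,350): Veteran's Credit: income exceeds $344,400 by $17,950, which is 9 full-or-partial $2,000 increments; reduction = 9 × $110 = $990, leaving $660. Renter's Relief Credit: income exceeds $63,500 by $298,850 → 240 increments × $30 = $7,200 ≥ base, so the credit is $0. total $660 + $0 = $660
Difference: |$220 − $660| = $440.

$440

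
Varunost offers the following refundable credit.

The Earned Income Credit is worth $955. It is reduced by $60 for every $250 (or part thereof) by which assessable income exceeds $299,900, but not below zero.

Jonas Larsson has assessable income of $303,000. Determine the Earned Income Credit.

$175

Earned Income Credit: income exceeds $299,900 by $3,100, which is 13 full-or-partial $250 increments; reduction = 13 × $60 = $780, leaving $175.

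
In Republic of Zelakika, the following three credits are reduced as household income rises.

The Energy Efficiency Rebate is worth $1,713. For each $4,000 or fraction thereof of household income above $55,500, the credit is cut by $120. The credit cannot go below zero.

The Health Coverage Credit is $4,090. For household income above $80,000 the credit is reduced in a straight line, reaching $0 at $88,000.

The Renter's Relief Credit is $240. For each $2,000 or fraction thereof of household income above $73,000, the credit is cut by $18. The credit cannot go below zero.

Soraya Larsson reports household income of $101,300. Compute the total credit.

Energy Efficiency Rebate: income exceeds $55,500 by $45,800, which is 12 full-or-partial $4,000 increments; reduction = 12 × $120 = $1,440, leaving $273.
Health Coverage Credit: $101,300 is at or above $88,000, so the credit is $0.
Renter's Relief Credit: income exceeds $73,000 by $28,300 → 15 increments × $18 = $270 ≥ base, so the credit is $0.
Total: $273 + $0 + $0 = $273.

$273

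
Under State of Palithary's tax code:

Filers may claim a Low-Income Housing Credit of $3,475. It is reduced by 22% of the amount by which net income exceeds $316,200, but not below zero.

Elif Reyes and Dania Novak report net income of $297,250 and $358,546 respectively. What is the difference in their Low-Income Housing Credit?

Elif ($297,250): Low-Income Housing Credit: $297,250 is at or below the $316,200 threshold, so the full $3,475 applies.
Dania ($358,546): Low-Income Housing Credit: 22% of the $42,346 excess over $316,200 is $9,316.12 ≥ base, so the credit is $0.
Difference: |$3,475 − $0| = $3,475.

$3,475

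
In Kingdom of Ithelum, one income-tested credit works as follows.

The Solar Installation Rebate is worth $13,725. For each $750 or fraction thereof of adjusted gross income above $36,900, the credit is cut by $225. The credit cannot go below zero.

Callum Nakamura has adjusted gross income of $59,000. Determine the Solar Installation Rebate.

Solar Installation Rebate: income exceeds $36,900 by $22,100, which is 30 full-or-partial $750 increments; reduction = 30 × $225 = $6,750, leaving $6,975.

$6,975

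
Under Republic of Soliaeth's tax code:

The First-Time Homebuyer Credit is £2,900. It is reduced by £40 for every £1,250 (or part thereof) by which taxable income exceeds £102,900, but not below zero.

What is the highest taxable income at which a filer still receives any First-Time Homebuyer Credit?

£192,900

After 72 increments the reduction is 72 × £40 = £2,880, leaving £20; one more increment wipes it out. Increment 72 ends at excess 72 × £1,250 = £90,000, so the highest qualifying income is £102,900 + £90,000 = £192,900.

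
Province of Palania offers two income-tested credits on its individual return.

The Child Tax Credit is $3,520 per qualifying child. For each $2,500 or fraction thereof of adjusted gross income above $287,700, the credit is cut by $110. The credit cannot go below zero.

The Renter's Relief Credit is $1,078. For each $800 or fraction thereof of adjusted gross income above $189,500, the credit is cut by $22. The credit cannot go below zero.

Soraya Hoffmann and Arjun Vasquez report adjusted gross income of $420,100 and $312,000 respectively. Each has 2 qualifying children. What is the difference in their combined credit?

Soraya ($420,100): Child Tax Credit: base = 2 × $3,520 = $7,040. income exceeds $287,700 by $132,400, which is 53 full-or-partial $2,500 increments; reduction = 53 × $110 = $5,830, leaving $1,210. Renter's Relief Credit: income exceeds $189,500 by $230,600 → 289 increments × $22 = $6,358 ≥ base, so the credit is $0. total $1,210 + $0 = $1,210
Arjun ($312,000): Child Tax Credit: base = 2 × $3,520 = $7,040. income exceeds $287,700 by $24,300, which is 10 full-or-partial $2,500 increments; reduction = 10 × $110 = $1,100, leaving $5,940. Renter's Relief Credit: income exceeds $189,500 by $122,500 → 154 increments × $22 = $3,388 ≥ base, so the credit is $0. total $5,940 + $0 = $5,940
Difference: |$1,210 − $5,940| = $4,730.

$4,730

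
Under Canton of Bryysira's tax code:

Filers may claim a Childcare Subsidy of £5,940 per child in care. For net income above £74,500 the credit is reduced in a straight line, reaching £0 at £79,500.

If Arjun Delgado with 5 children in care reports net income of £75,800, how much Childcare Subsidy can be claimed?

£21,978

Childcare Subsidy: base = 5 × £5,940 = £29,700. £75,800 is £1,300 into a £5,000 phase-out range, leaving 3,700/5,000 of the credit: £29,700 × 3,700/5,000 = £21,978.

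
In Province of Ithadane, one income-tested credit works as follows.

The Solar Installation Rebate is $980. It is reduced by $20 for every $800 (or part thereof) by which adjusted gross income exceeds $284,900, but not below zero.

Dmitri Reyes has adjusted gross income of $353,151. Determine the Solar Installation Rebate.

$0

Solar Installation Rebate: income exceeds $284,900 by $68,251 → 86 increments × $20 = $1,720 ≥ base, so the credit is $0.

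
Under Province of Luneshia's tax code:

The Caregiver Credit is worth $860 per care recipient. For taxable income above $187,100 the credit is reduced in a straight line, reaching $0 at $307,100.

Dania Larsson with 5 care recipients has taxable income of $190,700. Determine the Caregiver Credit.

$4,171

Caregiver Credit: base = 5 × $860 = $4,300. $190,700 is $3,600 into a $120,000 phase-out range, leaving 116,400/120,000 of the credit: $4,300 × 116,400/120,000 = $4,171.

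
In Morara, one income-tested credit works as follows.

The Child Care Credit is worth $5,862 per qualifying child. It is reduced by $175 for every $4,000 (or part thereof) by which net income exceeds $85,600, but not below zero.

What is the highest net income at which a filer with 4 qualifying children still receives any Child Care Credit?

Full credit = 4 × $5,862 = $23,448.
After 133 increments the reduction is 133 × $175 = $23,275, leaving $173; one more increment wipes it out. Increment 133 ends at excess 133 × $4,000 = $532,000, so the highest qualifying income is $85,600 + $532,000 = $617,600.

$617,600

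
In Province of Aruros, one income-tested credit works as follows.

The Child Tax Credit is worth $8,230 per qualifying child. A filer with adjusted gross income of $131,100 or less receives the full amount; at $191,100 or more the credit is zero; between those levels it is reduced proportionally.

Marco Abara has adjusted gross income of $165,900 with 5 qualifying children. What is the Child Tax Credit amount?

$17,283

Child Tax Credit: base = 5 × $8,230 = $41,150. $165,900 is $34,800 into a $60,000 phase-out range, leaving 25,200/60,000 of the credit: $41,150 × 25,200/60,000 = $17,283.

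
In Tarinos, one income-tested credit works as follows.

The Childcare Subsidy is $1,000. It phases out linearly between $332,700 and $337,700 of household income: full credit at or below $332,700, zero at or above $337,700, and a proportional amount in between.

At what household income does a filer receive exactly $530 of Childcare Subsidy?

$335,050

$530 is 530/1,000 of the full $1,000, so 470/1,000 of the $5,000 range has been used: income = $332,700 + $5,000 × 470/1,000 = $335,050.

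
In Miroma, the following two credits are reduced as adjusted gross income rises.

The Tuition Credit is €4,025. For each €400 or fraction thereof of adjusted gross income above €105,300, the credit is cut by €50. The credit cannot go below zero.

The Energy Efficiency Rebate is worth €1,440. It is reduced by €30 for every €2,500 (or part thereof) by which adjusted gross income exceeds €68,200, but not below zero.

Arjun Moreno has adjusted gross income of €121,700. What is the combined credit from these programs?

€2,755

Tuition Credit: income exceeds €105,300 by €16,400, which is 41 full-or-partial €400 increments; reduction = 41 × €50 = €2,050, leaving €1,975.
Energy Efficiency Rebate: income exceeds €68,200 by €53,500, which is 22 full-or-partial €2,500 increments; reduction = 22 × €30 = €660, leaving €780.
Total: €1,975 + €780 = €2,755.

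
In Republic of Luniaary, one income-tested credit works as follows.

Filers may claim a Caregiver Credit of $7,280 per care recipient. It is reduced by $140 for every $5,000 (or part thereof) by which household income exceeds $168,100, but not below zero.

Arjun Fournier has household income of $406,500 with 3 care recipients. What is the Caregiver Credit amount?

Caregiver Credit: base = 3 × $7,280 = $21,840. income exceeds $168,100 by $238,400, which is 48 full-or-partial $5,000 increments; reduction = 48 × $140 = $6,720, leaving $15,120.

$15,120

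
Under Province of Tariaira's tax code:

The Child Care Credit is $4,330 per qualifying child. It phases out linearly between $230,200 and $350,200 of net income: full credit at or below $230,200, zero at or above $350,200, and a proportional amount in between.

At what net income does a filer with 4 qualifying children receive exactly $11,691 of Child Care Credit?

$269,200

Full credit = 4 × $4,330 = $17,320.
$11,691 is 11,691/17,320 of the full $17,320, so 5,629/17,320 of the $120,000 range has been used: income = $230,200 + $120,000 × 5,629/17,320 = $269,200.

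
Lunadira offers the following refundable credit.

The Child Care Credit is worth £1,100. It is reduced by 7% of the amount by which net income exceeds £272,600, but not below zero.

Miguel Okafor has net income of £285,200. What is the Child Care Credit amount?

£218

Child Care Credit: 7% of the £12,600 excess over £272,600 is £882; credit = £1,100 − £882 = £218.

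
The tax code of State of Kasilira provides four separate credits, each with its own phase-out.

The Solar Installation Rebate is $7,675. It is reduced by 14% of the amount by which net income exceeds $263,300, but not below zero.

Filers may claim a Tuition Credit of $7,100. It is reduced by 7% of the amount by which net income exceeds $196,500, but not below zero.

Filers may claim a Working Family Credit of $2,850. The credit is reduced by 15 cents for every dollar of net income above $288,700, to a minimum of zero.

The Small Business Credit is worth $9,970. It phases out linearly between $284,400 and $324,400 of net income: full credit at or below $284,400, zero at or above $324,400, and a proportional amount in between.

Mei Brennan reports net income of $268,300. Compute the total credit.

$21,869

Solar Installation Rebate: 14% of the $5,000 excess over $263,300 is $700; credit = $7,675 − $700 = $6,975.
Tuition Credit: 7% of the $71,800 excess over $196,500 is $5,026; credit = $7,100 − $5,026 = $2,074.
Working Family Credit: $268,300 is at or below the $288,700 threshold, so the full $2,850 applies.
Small Business Credit: $268,300 is at or below the $284,400 threshold, so the full $9,970 applies.
Total: $6,975 + $2,074 + $2,850 + $9,970 = $21,869.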